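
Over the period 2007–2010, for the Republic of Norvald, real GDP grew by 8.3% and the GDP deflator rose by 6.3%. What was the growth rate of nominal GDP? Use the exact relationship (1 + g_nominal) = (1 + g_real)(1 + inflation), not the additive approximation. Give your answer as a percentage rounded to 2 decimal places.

15.12%

(1 + g_nom) = (1 + g_real)(1 + π) = 1.0830 × 1.0630 = 1.15123.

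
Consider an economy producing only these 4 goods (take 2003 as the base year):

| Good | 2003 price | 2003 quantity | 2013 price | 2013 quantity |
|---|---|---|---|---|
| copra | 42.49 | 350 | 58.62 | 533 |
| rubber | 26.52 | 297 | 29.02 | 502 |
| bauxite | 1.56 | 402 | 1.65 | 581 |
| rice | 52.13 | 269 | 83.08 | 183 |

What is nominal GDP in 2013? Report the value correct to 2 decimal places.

Nominal GDP 2013 = Σ (p_2013 × q_2013) = 58.62·533 + 29.02·502 + 1.65·581 + 83.08·183 = 61974.79.

61974.79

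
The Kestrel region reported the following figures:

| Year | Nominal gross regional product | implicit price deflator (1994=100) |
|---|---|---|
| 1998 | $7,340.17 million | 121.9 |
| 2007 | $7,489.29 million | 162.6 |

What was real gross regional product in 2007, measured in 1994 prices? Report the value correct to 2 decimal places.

Real gross regional product = Nominal / (implicit price deflator/100) = 7489.29 / 1.626 = 4605.96.

$4,605.96 million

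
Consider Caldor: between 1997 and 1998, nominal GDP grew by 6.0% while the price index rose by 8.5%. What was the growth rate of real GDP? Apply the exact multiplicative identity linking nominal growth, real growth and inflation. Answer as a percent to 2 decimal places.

(1 + g_nom) = (1 + g_real)(1 + π), so g_real = 1.0600 / 1.0850 − 1 = -0.02304.

-2.30%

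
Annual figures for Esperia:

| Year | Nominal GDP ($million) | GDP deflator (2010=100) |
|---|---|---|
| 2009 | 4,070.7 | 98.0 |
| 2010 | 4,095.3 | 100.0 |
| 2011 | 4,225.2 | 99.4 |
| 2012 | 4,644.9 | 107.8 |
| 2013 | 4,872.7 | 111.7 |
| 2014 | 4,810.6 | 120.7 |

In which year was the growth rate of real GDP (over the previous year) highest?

2011

2010: real = 4095.3/1.000 = 4095.30; growth vs 2009 (4153.78) = -1.41%.
2011: real = 4225.2/0.994 = 4250.70; growth vs 2010 (4095.30) = 3.79%.
2012: real = 4644.9/1.078 = 4308.81; growth vs 2011 (4250.70) = 1.37%.
2013: real = 4872.7/1.117 = 4362.31; growth vs 2012 (4308.81) = 1.24%.
2014: real = 4810.6/1.207 = 3985.58; growth vs 2013 (4362.31) = -8.64%.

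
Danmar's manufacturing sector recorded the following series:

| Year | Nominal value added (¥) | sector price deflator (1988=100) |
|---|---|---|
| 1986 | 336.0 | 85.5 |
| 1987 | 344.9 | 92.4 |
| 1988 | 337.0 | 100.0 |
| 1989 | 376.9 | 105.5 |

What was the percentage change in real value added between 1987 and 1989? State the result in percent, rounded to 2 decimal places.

-4.29%

Real value added 1987 = 344.9/0.924 = 373.27.
Real value added 1989 = 376.9/1.055 = 357.25.
Change = 357.25/373.27 − 1 = -0.0429.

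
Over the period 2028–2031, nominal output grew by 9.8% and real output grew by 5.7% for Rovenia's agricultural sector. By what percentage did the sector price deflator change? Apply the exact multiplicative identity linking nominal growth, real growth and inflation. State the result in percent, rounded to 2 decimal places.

3.88%

(1 + g_nom) = (1 + g_real)(1 + π), so π = 1.0980 / 1.0570 − 1 = 0.03879.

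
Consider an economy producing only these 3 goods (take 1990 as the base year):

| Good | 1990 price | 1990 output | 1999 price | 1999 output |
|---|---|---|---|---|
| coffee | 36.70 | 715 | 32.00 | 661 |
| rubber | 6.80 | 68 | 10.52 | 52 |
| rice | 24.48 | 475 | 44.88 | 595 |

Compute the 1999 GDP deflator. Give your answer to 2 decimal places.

123.55

Nominal GDP 1999 = 32.00·661 + 10.52·52 + 44.88·595 = 48402.64.
Real GDP 1999 (at 1990 prices) = 36.70·661 + 6.80·52 + 24.48·595 = 39177.90.
Deflator = Nominal/Real × 100 = 48402.64/39177.90 × 100 = 123.546.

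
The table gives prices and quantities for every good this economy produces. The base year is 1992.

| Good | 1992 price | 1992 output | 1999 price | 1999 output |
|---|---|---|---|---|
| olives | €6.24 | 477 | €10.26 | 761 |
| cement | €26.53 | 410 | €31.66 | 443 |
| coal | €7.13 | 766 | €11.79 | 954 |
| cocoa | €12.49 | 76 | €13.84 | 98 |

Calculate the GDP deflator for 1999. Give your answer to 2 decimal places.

140.40

Nominal GDP 1999 = 10.26·761 + 31.66·443 + 11.79·954 + 13.84·98 = 34437.22.
Real GDP 1999 (at 1992 prices) = 6.24·761 + 26.53·443 + 7.13·954 + 12.49·98 = 24527.47.
Deflator = Nominal/Real × 100 = 34437.22/24527.47 × 100 = 140.403.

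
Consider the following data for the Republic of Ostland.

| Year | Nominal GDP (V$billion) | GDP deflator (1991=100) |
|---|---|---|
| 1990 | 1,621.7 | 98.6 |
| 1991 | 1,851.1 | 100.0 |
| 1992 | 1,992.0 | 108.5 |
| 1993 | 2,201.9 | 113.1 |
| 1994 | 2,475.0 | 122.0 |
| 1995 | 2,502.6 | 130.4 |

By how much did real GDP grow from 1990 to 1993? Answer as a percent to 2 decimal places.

18.37%

Real GDP 1990 = 1621.7/0.986 = 1644.73.
Real GDP 1993 = 2201.9/1.131 = 1946.86.
Change = 1946.86/1644.73 − 1 = 0.1837.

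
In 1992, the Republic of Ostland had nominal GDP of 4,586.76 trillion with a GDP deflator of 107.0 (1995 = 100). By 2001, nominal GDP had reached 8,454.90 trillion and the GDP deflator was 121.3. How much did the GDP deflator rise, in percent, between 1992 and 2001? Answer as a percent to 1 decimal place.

13.4%

Price-level change = 121.3 / 107.0 − 1 = 0.1336.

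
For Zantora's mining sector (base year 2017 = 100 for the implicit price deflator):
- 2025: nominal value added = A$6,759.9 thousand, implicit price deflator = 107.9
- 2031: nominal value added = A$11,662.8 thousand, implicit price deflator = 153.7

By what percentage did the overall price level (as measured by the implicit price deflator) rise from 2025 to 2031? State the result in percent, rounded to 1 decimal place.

Price-level change = 153.7 / 107.9 − 1 = 0.4245.

42.4%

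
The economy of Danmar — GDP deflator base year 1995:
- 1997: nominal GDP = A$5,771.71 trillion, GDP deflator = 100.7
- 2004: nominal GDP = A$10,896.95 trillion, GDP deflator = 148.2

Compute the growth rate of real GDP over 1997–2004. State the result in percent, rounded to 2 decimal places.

28.29%

Real GDP 1997 = 5771.71 / 1.007 = 5731.59.
Real GDP 2004 = 10896.95 / 1.482 = 7352.87.
Real growth = 7352.87 / 5731.59 − 1 = 0.2829.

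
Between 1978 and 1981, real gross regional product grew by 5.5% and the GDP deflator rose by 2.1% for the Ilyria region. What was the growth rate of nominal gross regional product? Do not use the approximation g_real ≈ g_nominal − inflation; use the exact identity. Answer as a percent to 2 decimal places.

7.72%

(1 + g_nom) = (1 + g_real)(1 + π) = 1.0550 × 1.0210 = 1.07716.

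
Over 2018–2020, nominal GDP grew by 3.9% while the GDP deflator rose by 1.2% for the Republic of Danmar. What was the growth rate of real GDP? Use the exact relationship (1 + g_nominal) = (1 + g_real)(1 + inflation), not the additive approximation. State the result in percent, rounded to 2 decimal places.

2.67%

(1 + g_nom) = (1 + g_real)(1 + π), so g_real = 1.0390 / 1.0120 − 1 = 0.02668.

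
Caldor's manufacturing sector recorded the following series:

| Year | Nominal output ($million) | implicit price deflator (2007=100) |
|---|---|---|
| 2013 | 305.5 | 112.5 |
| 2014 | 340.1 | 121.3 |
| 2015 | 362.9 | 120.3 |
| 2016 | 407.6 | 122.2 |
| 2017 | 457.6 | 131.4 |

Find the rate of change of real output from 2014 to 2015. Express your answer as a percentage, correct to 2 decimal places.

Real output 2014 = 340.1/1.213 = 280.38.
Real output 2015 = 362.9/1.203 = 301.66.
Change = 301.66/280.38 − 1 = 0.0759.

7.59%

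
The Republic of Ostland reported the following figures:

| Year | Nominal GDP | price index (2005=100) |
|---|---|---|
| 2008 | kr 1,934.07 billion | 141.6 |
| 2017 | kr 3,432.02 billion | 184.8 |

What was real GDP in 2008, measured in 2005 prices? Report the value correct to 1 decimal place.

Real GDP = Nominal / (price index/100) = 1934.07 / 1.416 = 1365.87.

kr 1,365.9 billion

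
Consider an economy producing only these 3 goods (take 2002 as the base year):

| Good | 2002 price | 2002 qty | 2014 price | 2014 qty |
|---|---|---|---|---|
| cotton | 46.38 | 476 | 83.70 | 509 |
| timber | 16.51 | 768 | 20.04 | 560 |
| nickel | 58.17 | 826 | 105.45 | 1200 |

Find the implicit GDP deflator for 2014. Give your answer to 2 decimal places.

175.70

Nominal GDP 2014 = 83.70·509 + 20.04·560 + 105.45·1200 = 180365.70.
Real GDP 2014 (at 2002 prices) = 46.38·509 + 16.51·560 + 58.17·1200 = 102657.02.
Deflator = Nominal/Real × 100 = 180365.70/102657.02 × 100 = 175.697.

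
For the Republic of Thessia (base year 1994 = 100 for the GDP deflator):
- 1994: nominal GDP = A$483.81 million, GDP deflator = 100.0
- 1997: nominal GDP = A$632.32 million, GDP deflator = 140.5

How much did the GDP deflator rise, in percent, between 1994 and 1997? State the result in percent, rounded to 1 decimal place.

Price-level change = 140.5 / 100.0 − 1 = 0.4050.

40.5%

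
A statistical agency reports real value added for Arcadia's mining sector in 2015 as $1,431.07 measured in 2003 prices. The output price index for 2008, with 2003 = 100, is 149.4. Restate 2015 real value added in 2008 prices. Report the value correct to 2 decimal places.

$2,138.02

Real value added in 2008 prices = Real value added in 2003 prices × (P_2008/P_2003) = 1431.07 × 1.494 = 2138.02.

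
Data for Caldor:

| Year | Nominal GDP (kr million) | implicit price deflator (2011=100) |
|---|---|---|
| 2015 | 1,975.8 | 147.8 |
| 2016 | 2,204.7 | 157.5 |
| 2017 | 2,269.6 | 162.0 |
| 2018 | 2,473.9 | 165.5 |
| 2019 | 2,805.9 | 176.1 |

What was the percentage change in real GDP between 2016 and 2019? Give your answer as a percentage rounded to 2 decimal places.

Real GDP 2016 = 2204.7/1.575 = 1399.81.
Real GDP 2019 = 2805.9/1.761 = 1593.36.
Change = 1593.36/1399.81 − 1 = 0.1383.

13.83%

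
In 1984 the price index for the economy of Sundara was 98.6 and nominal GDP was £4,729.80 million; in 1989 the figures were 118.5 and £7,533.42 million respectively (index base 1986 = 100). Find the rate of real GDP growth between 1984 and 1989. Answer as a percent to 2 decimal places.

32.53%

Real GDP 1984 = 4729.80 / 0.986 = 4796.96.
Real GDP 1989 = 7533.42 / 1.185 = 6357.32.
Real growth = 6357.32 / 4796.96 − 1 = 0.3253.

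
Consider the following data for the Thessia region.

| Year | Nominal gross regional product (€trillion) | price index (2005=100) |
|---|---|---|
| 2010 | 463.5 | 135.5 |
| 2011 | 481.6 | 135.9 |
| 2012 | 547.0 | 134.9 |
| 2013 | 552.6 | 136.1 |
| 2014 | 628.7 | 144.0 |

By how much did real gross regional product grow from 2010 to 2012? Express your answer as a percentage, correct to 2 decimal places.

18.54%

Real gross regional product 2010 = 463.5/1.355 = 342.07.
Real gross regional product 2012 = 547.0/1.349 = 405.49.
Change = 405.49/342.07 − 1 = 0.1854.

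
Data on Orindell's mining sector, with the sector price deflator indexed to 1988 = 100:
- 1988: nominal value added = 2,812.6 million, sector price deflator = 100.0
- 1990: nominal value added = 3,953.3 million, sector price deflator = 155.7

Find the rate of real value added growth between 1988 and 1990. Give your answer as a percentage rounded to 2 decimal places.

-9.73%

Real value added 1988 = 2812.6 / 1.000 = 2812.60.
Real value added 1990 = 3953.3 / 1.557 = 2539.05.
Real growth = 2539.05 / 2812.60 − 1 = -0.0973.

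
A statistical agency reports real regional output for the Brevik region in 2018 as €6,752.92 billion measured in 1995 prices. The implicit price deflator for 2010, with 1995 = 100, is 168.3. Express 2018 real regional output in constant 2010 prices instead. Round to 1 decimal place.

€11,365.2 billion

Real regional output in 2010 prices = Real regional output in 1995 prices × (P_2010/P_1995) = 6752.92 × 1.683 = 11365.16.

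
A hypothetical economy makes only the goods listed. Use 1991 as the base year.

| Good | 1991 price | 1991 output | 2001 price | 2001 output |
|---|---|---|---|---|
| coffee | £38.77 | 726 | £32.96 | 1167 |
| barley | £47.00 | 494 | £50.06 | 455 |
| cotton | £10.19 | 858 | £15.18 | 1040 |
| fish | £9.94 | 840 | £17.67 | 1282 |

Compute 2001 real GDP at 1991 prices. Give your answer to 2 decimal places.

Real GDP 2001 = Σ (p_1991 × q_2001) = 38.77·1167 + 47.00·455 + 10.19·1040 + 9.94·1282 = 89970.27.

£89970.27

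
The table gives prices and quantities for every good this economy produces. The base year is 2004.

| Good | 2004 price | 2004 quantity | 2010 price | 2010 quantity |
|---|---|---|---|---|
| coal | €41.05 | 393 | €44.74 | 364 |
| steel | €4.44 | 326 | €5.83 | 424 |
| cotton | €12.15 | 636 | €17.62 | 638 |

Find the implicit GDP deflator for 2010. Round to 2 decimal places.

Nominal GDP 2010 = 44.74·364 + 5.83·424 + 17.62·638 = 29998.84.
Real GDP 2010 (at 2004 prices) = 41.05·364 + 4.44·424 + 12.15·638 = 24576.46.
Deflator = Nominal/Real × 100 = 29998.84/24576.46 × 100 = 122.063.

122.06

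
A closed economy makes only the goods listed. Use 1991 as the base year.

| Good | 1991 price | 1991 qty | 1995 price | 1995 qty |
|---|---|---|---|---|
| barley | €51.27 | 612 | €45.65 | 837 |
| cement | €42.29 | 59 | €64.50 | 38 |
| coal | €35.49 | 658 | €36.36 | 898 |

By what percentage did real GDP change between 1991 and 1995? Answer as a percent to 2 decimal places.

33.49%

Real GDP 1991 = Nominal GDP 1991 = 51.27·612 + 42.29·59 + 35.49·658 = 57224.77.
Real GDP 1995 (at 1991 prices) = 51.27·837 + 42.29·38 + 35.49·898 = 76390.03.
Real growth = 76390.03/57224.77 − 1 = 0.3349.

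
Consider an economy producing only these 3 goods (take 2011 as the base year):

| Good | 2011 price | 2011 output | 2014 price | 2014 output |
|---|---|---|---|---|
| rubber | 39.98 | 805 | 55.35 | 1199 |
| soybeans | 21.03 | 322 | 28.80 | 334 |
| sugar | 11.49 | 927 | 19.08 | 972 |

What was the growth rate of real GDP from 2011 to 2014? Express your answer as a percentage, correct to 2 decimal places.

Real GDP 2011 = Nominal GDP 2011 = 39.98·805 + 21.03·322 + 11.49·927 = 49606.79.
Real GDP 2014 (at 2011 prices) = 39.98·1199 + 21.03·334 + 11.49·972 = 66128.32.
Real growth = 66128.32/49606.79 − 1 = 0.3330.

33.30%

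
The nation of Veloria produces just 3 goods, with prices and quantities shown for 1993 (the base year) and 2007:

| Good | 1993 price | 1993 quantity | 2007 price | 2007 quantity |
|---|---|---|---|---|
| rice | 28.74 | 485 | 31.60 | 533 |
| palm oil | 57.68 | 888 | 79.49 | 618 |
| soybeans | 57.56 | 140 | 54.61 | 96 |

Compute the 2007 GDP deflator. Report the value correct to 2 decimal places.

126.06

Nominal GDP 2007 = 31.60·533 + 79.49·618 + 54.61·96 = 71210.18.
Real GDP 2007 (at 1993 prices) = 28.74·533 + 57.68·618 + 57.56·96 = 56490.42.
Deflator = Nominal/Real × 100 = 71210.18/56490.42 × 100 = 126.057.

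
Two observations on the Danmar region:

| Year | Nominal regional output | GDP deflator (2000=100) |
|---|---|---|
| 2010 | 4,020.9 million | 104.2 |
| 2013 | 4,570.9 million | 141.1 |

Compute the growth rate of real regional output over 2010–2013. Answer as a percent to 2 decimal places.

-16.05%

Deflate each year: 2010 → 4020.9/1.042 = 3858.83; 2013 → 4570.9/1.411 = 3239.48.
So real regional output changed by 3239.48/3858.83 − 1 = -0.1605, i.e. -16.05%.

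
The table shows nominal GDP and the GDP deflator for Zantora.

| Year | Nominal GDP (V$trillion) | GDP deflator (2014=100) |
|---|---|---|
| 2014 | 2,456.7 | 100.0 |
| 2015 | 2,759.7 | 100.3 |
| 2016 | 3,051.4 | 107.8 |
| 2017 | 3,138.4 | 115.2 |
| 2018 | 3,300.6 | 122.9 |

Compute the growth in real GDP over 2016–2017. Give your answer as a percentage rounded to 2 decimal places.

-3.76%

Real GDP 2016 = 3051.4/1.078 = 2830.61.
Real GDP 2017 = 3138.4/1.152 = 2724.31.
Change = 2724.31/2830.61 − 1 = -0.0376.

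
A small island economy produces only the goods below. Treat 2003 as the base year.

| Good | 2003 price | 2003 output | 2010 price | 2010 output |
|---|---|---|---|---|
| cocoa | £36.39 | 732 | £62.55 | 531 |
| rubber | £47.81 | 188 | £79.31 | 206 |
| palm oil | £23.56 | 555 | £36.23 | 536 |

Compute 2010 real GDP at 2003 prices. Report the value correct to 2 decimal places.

£41800.11

Real GDP 2010 = Σ (p_2003 × q_2010) = 36.39·531 + 47.81·206 + 23.56·536 = 41800.11.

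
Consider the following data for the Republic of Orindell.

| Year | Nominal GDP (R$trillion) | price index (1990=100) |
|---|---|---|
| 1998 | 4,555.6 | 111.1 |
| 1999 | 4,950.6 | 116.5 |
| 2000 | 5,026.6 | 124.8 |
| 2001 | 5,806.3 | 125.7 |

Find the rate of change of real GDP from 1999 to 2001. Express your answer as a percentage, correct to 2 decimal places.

Real GDP 1999 = 4950.6/1.165 = 4249.44.
Real GDP 2001 = 5806.3/1.257 = 4619.17.
Change = 4619.17/4249.44 − 1 = 0.0870.

8.70%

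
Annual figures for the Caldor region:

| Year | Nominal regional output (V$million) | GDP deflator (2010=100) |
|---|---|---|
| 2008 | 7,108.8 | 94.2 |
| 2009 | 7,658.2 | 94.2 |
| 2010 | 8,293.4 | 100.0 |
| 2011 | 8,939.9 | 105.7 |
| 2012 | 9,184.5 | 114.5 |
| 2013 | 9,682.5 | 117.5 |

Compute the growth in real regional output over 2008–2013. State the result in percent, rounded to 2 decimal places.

Real regional output 2008 = 7108.8/0.942 = 7546.50.
Real regional output 2013 = 9682.5/1.175 = 8240.43.
Change = 8240.43/7546.50 − 1 = 0.0920.

9.20%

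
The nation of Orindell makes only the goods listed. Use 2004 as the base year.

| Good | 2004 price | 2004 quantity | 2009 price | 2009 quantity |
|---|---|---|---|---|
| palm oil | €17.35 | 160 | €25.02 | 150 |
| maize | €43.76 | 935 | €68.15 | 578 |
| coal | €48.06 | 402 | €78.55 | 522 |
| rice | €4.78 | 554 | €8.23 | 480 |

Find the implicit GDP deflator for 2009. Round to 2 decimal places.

159.37

Nominal GDP 2009 = 25.02·150 + 68.15·578 + 78.55·522 + 8.23·480 = 88097.20.
Real GDP 2009 (at 2004 prices) = 17.35·150 + 43.76·578 + 48.06·522 + 4.78·480 = 55277.50.
Deflator = Nominal/Real × 100 = 88097.20/55277.50 × 100 = 159.373.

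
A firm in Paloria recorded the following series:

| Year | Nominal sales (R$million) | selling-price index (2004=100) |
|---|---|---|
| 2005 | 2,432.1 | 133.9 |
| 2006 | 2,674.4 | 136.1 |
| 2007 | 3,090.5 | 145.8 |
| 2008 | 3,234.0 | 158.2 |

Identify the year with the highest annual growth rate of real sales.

2006: real = 2674.4/1.361 = 1965.03; growth vs 2005 (1816.36) = 8.19%.
2007: real = 3090.5/1.458 = 2119.68; growth vs 2006 (1965.03) = 7.87%.
2008: real = 3234.0/1.582 = 2044.25; growth vs 2007 (2119.68) = -3.56%.

2006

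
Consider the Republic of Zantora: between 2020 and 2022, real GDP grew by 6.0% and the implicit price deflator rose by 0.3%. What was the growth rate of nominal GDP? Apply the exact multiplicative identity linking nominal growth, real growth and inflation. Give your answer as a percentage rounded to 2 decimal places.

6.32%

(1 + g_nom) = (1 + g_real)(1 + π) = 1.0600 × 1.0030 = 1.06318.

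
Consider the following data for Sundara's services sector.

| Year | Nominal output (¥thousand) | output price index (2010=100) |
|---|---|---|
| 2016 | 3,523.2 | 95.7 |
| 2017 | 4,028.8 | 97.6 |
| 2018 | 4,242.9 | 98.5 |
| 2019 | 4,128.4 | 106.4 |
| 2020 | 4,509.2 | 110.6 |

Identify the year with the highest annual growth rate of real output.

2017: real = 4028.8/0.976 = 4127.87; growth vs 2016 (3681.50) = 12.12%.
2018: real = 4242.9/0.985 = 4307.51; growth vs 2017 (4127.87) = 4.35%.
2019: real = 4128.4/1.064 = 3880.08; growth vs 2018 (4307.51) = -9.92%.
2020: real = 4509.2/1.106 = 4077.03; growth vs 2019 (3880.08) = 5.08%.

2017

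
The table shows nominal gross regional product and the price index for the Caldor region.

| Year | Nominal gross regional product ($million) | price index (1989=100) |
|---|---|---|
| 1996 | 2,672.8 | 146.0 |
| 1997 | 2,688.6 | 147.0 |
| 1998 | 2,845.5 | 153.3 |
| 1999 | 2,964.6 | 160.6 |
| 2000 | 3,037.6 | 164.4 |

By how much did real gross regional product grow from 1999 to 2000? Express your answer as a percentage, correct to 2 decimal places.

0.09%

Real gross regional product 1999 = 2964.6/1.606 = 1845.95.
Real gross regional product 2000 = 3037.6/1.644 = 1847.69.
Change = 1847.69/1845.95 − 1 = 0.0009.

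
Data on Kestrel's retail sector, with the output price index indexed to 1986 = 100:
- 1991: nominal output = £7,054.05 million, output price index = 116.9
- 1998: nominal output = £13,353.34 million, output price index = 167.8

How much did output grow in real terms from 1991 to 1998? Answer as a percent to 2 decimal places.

31.88%

Deflate each year: 1991 → 7054.05/1.169 = 6034.26; 1998 → 13353.34/1.678 = 7957.89.
So real output changed by 7957.89/6034.26 − 1 = 0.3188, i.e. 31.88%.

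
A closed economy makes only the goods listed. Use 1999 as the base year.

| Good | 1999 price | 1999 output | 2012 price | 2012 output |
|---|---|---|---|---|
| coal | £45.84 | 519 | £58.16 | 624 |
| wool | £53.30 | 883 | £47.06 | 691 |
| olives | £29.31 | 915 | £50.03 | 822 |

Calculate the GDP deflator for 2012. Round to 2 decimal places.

Nominal GDP 2012 = 58.16·624 + 47.06·691 + 50.03·822 = 109934.96.
Real GDP 2012 (at 1999 prices) = 45.84·624 + 53.30·691 + 29.31·822 = 89527.28.
Deflator = Nominal/Real × 100 = 109934.96/89527.28 × 100 = 122.795.

122.79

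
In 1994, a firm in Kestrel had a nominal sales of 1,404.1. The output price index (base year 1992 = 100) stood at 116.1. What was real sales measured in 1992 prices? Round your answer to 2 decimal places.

1,209.39

Real sales = Nominal / (output price index/100) = 1404.1 / 1.161 = 1209.39.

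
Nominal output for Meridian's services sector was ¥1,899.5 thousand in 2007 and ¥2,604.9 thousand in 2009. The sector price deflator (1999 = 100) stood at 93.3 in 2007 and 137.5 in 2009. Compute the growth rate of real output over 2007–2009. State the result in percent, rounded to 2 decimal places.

Real output 2007 = 1899.5 / 0.933 = 2035.91.
Real output 2009 = 2604.9 / 1.375 = 1894.47.
Real growth = 1894.47 / 2035.91 − 1 = -0.0695.

-6.95%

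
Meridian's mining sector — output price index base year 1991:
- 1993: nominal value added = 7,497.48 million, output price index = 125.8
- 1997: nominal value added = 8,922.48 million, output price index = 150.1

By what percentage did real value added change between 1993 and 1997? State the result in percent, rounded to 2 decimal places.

-0.26%

Real value added 1993 = 7497.48 / 1.258 = 5959.84.
Real value added 1997 = 8922.48 / 1.501 = 5944.36.
Real growth = 5944.36 / 5959.84 − 1 = -0.0026.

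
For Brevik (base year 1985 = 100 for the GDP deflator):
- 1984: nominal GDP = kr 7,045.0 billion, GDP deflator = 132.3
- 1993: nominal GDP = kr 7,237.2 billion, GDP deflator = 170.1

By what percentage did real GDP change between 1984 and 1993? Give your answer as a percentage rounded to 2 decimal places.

-20.10%

Real GDP 1984 = 7045.0 / 1.323 = 5325.02.
Real GDP 1993 = 7237.2 / 1.701 = 4254.67.
Real growth = 4254.67 / 5325.02 − 1 = -0.2010.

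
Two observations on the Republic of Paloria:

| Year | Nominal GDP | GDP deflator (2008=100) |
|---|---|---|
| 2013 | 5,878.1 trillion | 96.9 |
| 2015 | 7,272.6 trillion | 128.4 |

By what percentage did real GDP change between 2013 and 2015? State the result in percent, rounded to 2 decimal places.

Real GDP 2013 = 5878.1 / 0.969 = 6066.15.
Real GDP 2015 = 7272.6 / 1.284 = 5664.02.
Real growth = 5664.02 / 6066.15 − 1 = -0.0663.

-6.63%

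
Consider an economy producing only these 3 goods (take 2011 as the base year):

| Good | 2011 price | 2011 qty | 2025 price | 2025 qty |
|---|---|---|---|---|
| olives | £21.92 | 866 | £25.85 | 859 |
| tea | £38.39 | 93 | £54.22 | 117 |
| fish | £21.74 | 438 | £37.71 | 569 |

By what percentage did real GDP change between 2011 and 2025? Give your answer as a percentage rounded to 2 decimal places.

Real GDP 2011 = Nominal GDP 2011 = 21.92·866 + 38.39·93 + 21.74·438 = 32075.11.
Real GDP 2025 (at 2011 prices) = 21.92·859 + 38.39·117 + 21.74·569 = 35690.97.
Real growth = 35690.97/32075.11 − 1 = 0.1127.

11.27%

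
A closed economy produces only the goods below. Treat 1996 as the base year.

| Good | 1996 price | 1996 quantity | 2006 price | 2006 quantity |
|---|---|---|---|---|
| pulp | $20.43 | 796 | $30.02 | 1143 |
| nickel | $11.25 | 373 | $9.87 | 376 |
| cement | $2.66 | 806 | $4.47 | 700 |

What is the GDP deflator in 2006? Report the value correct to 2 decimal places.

139.77

Nominal GDP 2006 = 30.02·1143 + 9.87·376 + 4.47·700 = 41152.98.
Real GDP 2006 (at 1996 prices) = 20.43·1143 + 11.25·376 + 2.66·700 = 29443.49.
Deflator = Nominal/Real × 100 = 41152.98/29443.49 × 100 = 139.769.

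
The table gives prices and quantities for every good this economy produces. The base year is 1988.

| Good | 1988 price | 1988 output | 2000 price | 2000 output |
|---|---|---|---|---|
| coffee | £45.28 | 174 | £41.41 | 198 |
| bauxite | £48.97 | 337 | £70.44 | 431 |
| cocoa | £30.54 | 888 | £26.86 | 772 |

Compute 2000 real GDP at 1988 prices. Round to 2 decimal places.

Real GDP 2000 = Σ (p_1988 × q_2000) = 45.28·198 + 48.97·431 + 30.54·772 = 53648.39.

£53648.39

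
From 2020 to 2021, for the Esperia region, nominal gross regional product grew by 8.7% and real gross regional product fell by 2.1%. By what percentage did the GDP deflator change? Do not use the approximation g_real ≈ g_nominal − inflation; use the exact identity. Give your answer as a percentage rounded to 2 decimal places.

(1 + g_nom) = (1 + g_real)(1 + π), so π = 1.0870 / 0.9790 − 1 = 0.11032.

11.03%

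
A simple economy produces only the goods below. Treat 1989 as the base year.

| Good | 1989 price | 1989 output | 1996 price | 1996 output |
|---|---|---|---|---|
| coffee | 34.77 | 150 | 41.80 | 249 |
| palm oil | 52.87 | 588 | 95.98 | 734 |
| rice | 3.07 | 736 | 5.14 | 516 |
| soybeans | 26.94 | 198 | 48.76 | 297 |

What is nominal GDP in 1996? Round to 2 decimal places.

97991.48

Nominal GDP 1996 = Σ (p_1996 × q_1996) = 41.80·249 + 95.98·734 + 5.14·516 + 48.76·297 = 97991.48.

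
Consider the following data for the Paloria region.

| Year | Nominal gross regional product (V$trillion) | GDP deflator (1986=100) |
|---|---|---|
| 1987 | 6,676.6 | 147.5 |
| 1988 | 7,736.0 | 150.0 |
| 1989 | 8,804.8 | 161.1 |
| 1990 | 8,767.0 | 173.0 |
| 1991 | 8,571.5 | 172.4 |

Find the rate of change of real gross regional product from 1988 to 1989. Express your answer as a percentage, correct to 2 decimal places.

5.97%

Real gross regional product 1988 = 7736.0/1.500 = 5157.33.
Real gross regional product 1989 = 8804.8/1.611 = 5465.43.
Change = 5465.43/5157.33 − 1 = 0.0597.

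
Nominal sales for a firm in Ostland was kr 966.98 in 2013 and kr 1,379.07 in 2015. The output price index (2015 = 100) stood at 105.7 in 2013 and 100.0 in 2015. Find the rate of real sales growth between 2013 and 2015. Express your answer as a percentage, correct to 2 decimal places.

Real sales 2013 = 966.98 / 1.057 = 914.83.
Real sales 2015 = 1379.07 / 1.000 = 1379.07.
Real growth = 1379.07 / 914.83 − 1 = 0.5075.

50.75%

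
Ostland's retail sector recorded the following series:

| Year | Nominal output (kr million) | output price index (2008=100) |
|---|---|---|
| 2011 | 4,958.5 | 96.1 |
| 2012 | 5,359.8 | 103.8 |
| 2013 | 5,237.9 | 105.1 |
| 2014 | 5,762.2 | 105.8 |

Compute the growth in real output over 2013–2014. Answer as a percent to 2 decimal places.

9.28%

Real output 2013 = 5237.9/1.051 = 4983.73.
Real output 2014 = 5762.2/1.058 = 5446.31.
Change = 5446.31/4983.73 − 1 = 0.0928.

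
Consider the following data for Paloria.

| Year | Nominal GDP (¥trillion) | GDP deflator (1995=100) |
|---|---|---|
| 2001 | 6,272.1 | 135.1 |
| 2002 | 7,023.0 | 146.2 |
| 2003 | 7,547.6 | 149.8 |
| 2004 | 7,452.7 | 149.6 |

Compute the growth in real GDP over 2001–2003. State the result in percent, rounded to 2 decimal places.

8.53%

Real GDP 2001 = 6272.1/1.351 = 4642.56.
Real GDP 2003 = 7547.6/1.498 = 5038.45.
Change = 5038.45/4642.56 − 1 = 0.0853.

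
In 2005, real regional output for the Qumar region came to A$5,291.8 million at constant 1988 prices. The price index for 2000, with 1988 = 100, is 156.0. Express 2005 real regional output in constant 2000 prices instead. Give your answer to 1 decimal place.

Real regional output in 2000 prices = Real regional output in 1988 prices × (P_2000/P_1988) = 5291.8 × 1.560 = 8255.21.

A$8,255.2 million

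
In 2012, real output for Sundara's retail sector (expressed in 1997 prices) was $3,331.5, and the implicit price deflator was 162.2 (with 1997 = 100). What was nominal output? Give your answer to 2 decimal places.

Nominal output = Real × (implicit price deflator/100) = 3331.5 × 1.622 = 5403.69.

$5,403.69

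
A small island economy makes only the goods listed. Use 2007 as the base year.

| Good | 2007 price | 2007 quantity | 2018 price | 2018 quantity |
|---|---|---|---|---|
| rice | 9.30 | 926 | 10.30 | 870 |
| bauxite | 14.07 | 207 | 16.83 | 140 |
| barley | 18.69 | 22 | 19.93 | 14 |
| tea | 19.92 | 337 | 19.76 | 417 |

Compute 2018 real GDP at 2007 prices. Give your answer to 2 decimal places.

Real GDP 2018 = Σ (p_2007 × q_2018) = 9.30·870 + 14.07·140 + 18.69·14 + 19.92·417 = 18629.10.

18629.10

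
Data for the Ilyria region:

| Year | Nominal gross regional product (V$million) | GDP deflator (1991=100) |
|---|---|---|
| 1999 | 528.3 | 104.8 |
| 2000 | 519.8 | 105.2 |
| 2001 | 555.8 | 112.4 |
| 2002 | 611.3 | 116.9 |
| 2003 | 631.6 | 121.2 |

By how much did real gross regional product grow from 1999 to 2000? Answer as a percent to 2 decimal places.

Real gross regional product 1999 = 528.3/1.048 = 504.10.
Real gross regional product 2000 = 519.8/1.052 = 494.11.
Change = 494.11/504.10 − 1 = -0.0198.

-1.98%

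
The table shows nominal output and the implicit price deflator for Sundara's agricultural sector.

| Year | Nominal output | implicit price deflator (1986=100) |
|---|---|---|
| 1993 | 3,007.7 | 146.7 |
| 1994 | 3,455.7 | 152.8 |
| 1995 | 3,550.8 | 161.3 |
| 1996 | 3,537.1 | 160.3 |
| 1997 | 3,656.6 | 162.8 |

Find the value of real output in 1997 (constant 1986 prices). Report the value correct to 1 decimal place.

2,246.1

Real output 1997 = 3656.6 / 1.628 = 2246.07.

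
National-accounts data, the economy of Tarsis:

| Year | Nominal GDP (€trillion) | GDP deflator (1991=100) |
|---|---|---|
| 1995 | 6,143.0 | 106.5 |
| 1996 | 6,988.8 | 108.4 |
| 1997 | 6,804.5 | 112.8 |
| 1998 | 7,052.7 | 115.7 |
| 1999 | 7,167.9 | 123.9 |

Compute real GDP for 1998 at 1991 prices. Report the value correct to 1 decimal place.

Real GDP 1998 = 7052.7 / 1.157 = 6095.68.

€6,095.7 trillion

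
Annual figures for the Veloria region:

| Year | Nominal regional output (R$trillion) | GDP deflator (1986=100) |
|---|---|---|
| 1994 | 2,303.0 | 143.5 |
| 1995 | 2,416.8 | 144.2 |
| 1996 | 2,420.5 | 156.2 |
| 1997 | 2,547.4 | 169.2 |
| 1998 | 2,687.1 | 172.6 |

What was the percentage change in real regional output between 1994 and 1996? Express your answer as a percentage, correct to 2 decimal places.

-3.44%

Real regional output 1994 = 2303.0/1.435 = 1604.88.
Real regional output 1996 = 2420.5/1.562 = 1549.62.
Change = 1549.62/1604.88 − 1 = -0.0344.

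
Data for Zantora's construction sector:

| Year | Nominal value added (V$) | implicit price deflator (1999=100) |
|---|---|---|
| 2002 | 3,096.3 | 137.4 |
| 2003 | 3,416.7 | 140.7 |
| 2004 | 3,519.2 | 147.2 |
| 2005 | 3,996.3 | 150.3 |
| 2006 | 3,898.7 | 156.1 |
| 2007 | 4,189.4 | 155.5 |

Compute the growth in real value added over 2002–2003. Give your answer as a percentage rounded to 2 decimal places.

Real value added 2002 = 3096.3/1.374 = 2253.49.
Real value added 2003 = 3416.7/1.407 = 2428.36.
Change = 2428.36/2253.49 − 1 = 0.0776.

7.76%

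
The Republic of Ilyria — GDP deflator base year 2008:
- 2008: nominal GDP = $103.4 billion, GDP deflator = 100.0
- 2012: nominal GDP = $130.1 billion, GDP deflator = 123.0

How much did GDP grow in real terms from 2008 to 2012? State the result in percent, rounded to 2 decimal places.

2.29%

Deflate each year: 2008 → 103.4/1.000 = 103.40; 2012 → 130.1/1.230 = 105.77.
So real GDP changed by 105.77/103.40 − 1 = 0.0229, i.e. 2.29%.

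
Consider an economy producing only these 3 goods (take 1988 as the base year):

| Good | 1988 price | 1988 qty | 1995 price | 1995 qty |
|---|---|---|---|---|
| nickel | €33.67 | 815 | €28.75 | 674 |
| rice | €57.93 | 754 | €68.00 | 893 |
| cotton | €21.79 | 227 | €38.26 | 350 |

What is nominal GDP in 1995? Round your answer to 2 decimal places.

Nominal GDP 1995 = Σ (p_1995 × q_1995) = 28.75·674 + 68.00·893 + 38.26·350 = 93492.50.

€93492.50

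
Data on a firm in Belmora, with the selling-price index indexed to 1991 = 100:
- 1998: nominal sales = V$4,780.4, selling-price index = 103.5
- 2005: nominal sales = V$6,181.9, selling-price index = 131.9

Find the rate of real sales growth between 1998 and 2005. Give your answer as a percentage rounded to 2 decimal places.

Deflate each year: 1998 → 4780.4/1.035 = 4618.74; 2005 → 6181.9/1.319 = 4686.81.
So real sales changed by 4686.81/4618.74 − 1 = 0.0147, i.e. 1.47%.

1.47%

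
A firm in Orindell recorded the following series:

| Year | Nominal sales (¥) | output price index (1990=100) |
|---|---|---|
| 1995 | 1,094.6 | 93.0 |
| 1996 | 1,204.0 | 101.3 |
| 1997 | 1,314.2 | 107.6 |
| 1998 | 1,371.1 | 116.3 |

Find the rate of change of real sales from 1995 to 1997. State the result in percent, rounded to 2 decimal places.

3.77%

Real sales 1995 = 1094.6/0.930 = 1176.99.
Real sales 1997 = 1314.2/1.076 = 1221.38.
Change = 1221.38/1176.99 − 1 = 0.0377.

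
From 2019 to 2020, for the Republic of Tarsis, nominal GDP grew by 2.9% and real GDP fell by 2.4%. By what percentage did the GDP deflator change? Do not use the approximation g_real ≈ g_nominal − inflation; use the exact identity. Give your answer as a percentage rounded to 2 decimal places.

5.43%

(1 + g_nom) = (1 + g_real)(1 + π), so π = 1.0290 / 0.9760 − 1 = 0.05430.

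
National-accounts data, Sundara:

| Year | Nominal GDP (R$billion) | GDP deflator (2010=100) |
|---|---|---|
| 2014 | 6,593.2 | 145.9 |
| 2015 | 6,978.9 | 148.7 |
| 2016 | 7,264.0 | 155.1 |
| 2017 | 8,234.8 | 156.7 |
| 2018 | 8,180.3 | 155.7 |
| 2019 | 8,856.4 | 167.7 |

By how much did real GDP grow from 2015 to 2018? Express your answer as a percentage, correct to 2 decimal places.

11.94%

Real GDP 2015 = 6978.9/1.487 = 4693.28.
Real GDP 2018 = 8180.3/1.557 = 5253.89.
Change = 5253.89/4693.28 − 1 = 0.1194.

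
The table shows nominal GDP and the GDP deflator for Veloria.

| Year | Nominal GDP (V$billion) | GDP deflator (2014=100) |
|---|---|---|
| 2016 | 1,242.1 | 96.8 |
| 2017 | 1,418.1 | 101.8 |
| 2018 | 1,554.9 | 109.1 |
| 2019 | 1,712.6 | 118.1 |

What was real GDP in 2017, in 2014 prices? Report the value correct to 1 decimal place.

V$1,393.0 billion

Real GDP 2017 = 1418.1 / 1.018 = 1393.03.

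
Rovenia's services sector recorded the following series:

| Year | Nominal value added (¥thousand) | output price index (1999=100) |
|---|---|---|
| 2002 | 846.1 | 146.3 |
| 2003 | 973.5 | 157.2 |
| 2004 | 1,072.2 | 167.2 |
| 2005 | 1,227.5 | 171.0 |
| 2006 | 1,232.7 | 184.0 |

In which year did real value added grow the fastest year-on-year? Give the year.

2005

2003: real = 973.5/1.572 = 619.27; growth vs 2002 (578.33) = 7.08%.
2004: real = 1072.2/1.672 = 641.27; growth vs 2003 (619.27) = 3.55%.
2005: real = 1227.5/1.710 = 717.84; growth vs 2004 (641.27) = 11.94%.
2006: real = 1232.7/1.840 = 669.95; growth vs 2005 (717.84) = -6.67%.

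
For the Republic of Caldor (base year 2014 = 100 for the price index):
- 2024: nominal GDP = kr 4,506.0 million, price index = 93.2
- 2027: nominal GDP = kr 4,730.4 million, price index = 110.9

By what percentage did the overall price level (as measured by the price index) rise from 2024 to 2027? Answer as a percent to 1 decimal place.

19.0%

Price-level change = 110.9 / 93.2 − 1 = 0.1899.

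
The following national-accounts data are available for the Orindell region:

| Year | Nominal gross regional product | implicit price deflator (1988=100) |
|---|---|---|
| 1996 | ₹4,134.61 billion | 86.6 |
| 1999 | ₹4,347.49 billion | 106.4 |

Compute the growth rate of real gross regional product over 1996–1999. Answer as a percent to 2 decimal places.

Real gross regional product 1996 = 4134.61 / 0.866 = 4774.38.
Real gross regional product 1999 = 4347.49 / 1.064 = 4085.99.
Real growth = 4085.99 / 4774.38 − 1 = -0.1442.

-14.42%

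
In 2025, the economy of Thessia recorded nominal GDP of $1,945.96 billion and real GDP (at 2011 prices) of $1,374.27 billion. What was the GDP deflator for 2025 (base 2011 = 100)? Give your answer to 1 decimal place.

GDP deflator = (Nominal / Real) × 100 = 1945.96 / 1374.27 × 100 = 141.60.

141.6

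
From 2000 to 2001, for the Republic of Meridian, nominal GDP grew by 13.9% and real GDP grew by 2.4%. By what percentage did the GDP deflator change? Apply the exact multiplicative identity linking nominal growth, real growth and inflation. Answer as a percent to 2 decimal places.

11.23%

(1 + g_nom) = (1 + g_real)(1 + π), so π = 1.1390 / 1.0240 − 1 = 0.11230.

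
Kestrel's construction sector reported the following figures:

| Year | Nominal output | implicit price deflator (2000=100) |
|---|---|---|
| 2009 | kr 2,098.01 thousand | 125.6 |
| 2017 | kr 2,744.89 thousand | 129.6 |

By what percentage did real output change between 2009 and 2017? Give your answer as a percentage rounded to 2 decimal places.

26.79%

Deflate each year: 2009 → 2098.01/1.256 = 1670.39; 2017 → 2744.89/1.296 = 2117.97.
So real output changed by 2117.97/1670.39 − 1 = 0.2679, i.e. 26.79%.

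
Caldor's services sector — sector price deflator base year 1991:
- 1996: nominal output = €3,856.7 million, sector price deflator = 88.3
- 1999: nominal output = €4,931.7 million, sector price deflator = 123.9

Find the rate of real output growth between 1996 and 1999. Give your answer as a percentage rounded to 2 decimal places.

-8.87%

Real output 1996 = 3856.7 / 0.883 = 4367.72.
Real output 1999 = 4931.7 / 1.239 = 3980.39.
Real growth = 3980.39 / 4367.72 − 1 = -0.0887.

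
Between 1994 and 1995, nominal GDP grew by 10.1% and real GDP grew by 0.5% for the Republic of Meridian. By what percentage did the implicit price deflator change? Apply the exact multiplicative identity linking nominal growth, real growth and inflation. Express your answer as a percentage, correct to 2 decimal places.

(1 + g_nom) = (1 + g_real)(1 + π), so π = 1.1010 / 1.0050 − 1 = 0.09552.

9.55%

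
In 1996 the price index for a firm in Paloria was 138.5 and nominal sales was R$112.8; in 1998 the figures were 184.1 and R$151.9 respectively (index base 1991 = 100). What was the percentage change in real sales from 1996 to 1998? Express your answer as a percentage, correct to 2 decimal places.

Real sales 1996 = 112.8 / 1.385 = 81.44.
Real sales 1998 = 151.9 / 1.841 = 82.51.
Real growth = 82.51 / 81.44 − 1 = 0.0131.

1.31%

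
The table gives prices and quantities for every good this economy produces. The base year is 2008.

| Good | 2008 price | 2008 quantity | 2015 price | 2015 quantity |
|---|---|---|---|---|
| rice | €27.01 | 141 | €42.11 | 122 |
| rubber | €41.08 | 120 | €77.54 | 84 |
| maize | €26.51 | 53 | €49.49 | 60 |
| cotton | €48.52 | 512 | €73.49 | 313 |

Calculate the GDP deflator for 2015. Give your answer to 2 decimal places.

159.94

Nominal GDP 2015 = 42.11·122 + 77.54·84 + 49.49·60 + 73.49·313 = 37622.55.
Real GDP 2015 (at 2008 prices) = 27.01·122 + 41.08·84 + 26.51·60 + 48.52·313 = 23523.30.
Deflator = Nominal/Real × 100 = 37622.55/23523.30 × 100 = 159.937.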